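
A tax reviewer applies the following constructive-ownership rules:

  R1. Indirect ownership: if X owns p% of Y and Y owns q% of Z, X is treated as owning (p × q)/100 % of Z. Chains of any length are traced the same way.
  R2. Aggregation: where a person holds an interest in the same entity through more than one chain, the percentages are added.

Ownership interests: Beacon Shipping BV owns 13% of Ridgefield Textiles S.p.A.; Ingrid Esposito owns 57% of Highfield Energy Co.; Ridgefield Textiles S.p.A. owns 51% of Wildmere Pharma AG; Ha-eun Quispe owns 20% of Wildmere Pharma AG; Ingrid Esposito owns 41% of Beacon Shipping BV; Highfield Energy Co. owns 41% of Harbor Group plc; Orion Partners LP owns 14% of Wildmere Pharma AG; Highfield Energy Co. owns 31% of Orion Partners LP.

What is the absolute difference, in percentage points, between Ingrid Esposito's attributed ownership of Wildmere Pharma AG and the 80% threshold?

74.8079

Chain via Highfield Energy Co. → Orion Partners LP (R1): 57% × 31% × 14% = 2.4738% of Wildmere Pharma AG.
Chain via Beacon Shipping BV → Ridgefield Textiles S.p.A. (R1): 41% × 13% × 51% = 2.7183% of Wildmere Pharma AG.
Aggregating (R2): 2.4738% + 2.7183% = 5.1921%.
5.1921% falls short of the 80% threshold by 74.8079 percentage points.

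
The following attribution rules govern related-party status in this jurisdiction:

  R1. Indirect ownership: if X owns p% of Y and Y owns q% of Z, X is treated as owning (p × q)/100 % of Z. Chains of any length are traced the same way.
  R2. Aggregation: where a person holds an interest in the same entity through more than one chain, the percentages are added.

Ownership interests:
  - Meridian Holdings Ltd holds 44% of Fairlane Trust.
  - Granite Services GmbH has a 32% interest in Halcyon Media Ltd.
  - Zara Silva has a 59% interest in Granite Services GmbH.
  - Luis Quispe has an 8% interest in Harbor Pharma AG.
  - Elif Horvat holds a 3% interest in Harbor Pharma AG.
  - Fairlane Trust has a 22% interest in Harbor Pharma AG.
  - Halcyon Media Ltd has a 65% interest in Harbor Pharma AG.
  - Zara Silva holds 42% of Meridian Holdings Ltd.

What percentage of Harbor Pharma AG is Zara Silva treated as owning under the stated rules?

Chain via Meridian Holdings Ltd → Fairlane Trust (R1): 42% × 44% × 22% = 4.0656% of Harbor Pharma AG.
Chain via Granite Services GmbH → Halcyon Media Ltd (R1): 59% × 32% × 65% = 12.272% of Harbor Pharma AG.
Aggregating (R2): 4.0656% + 12.272% = 16.3376%.

16.3376%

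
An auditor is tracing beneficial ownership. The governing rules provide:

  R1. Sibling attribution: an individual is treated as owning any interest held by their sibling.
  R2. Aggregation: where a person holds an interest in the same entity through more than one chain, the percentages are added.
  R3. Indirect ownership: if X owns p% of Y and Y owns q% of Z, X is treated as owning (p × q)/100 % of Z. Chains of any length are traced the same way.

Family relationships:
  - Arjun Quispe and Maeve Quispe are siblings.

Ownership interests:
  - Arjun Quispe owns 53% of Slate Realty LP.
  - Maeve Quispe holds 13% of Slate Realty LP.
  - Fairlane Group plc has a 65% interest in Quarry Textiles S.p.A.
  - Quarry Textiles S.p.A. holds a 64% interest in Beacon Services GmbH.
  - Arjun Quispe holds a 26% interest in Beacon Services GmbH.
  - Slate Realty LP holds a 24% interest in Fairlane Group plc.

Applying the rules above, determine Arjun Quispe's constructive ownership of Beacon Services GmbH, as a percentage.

By sibling attribution (R1), Arjun Quispe is treated as also owning Maeve Quispe's interest in Slate Realty LP, giving 53% + 13% = 66%.
Chain via Slate Realty LP → Fairlane Group plc → Quarry Textiles S.p.A. (R3): 66% × 24% × 65% × 64% = 6.58944% of Beacon Services GmbH.
Direct interest in Beacon Services GmbH: 26%.
Aggregating (R2): 6.58944% + 26% = 32.58944%.

32.58944%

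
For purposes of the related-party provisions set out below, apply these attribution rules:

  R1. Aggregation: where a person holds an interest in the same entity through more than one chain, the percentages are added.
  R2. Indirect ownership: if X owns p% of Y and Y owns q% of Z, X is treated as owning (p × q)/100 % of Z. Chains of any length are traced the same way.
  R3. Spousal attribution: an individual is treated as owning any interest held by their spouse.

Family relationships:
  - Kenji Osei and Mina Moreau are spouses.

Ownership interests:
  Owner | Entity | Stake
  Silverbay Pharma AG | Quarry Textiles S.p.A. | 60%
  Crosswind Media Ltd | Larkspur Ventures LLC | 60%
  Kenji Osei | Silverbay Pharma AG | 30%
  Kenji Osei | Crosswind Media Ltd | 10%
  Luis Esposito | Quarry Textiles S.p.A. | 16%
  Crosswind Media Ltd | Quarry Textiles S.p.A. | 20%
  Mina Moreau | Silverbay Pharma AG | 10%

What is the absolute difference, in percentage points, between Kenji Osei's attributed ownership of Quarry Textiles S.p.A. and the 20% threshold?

By spousal attribution (R3), Kenji Osei is treated as also owning Mina Moreau's interest in Silverbay Pharma AG, giving 30% + 10% = 40%.
Chain via Silverbay Pharma AG (R2): 40% × 60% = 24% of Quarry Textiles S.p.A.
Chain via Crosswind Media Ltd (R2): 10% × 20% = 2% of Quarry Textiles S.p.A.
Aggregating (R1): 24% + 2% = 26%.
26% exceeds the 20% threshold by 6 percentage points.

6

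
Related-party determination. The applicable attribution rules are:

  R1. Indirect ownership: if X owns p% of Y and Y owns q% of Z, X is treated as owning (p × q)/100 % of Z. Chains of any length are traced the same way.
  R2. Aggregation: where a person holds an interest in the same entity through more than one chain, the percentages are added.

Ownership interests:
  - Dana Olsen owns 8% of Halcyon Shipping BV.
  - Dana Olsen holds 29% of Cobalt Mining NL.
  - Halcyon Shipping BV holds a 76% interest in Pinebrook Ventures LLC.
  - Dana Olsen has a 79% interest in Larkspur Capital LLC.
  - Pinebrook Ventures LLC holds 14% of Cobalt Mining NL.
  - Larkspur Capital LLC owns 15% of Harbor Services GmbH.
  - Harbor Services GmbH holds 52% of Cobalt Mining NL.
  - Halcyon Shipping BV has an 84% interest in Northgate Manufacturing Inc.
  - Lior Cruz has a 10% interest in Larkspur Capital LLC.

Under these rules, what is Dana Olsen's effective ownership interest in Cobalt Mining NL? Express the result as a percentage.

36.0132%

Chain via Larkspur Capital LLC → Harbor Services GmbH (R1): 79% × 15% × 52% = 6.162% of Cobalt Mining NL.
Chain via Halcyon Shipping BV → Pinebrook Ventures LLC (R1): 8% × 76% × 14% = 0.8512% of Cobalt Mining NL.
Direct interest in Cobalt Mining NL: 29%.
Aggregating (R2): 6.162% + 0.8512% + 29% = 36.0132%.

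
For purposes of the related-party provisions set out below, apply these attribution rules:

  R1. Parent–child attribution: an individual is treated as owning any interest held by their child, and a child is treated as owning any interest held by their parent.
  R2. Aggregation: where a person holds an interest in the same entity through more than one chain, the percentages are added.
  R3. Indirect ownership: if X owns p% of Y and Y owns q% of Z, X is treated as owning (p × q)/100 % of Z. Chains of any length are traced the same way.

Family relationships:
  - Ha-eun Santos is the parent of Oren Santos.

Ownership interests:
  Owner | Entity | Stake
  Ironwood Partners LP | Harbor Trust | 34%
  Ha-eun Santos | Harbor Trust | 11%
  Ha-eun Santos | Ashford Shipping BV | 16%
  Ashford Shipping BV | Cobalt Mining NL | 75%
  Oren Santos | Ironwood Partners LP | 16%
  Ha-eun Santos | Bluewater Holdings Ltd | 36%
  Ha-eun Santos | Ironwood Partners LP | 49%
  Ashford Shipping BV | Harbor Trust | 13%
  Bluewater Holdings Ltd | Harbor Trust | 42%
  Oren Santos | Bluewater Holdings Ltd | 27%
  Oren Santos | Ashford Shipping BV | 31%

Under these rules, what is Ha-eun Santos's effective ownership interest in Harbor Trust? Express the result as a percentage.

65.67%

By parent–child attribution (R1), Ha-eun Santos is treated as also owning Oren Santos's interest in Ashford Shipping BV, giving 16% + 31% = 47%.
By parent–child attribution (R1), Ha-eun Santos is treated as also owning Oren Santos's interest in Bluewater Holdings Ltd, giving 36% + 27% = 63%.
By parent–child attribution (R1), Ha-eun Santos is treated as also owning Oren Santos's interest in Ironwood Partners LP, giving 49% + 16% = 65%.
Chain via Ashford Shipping BV (R3): 47% × 13% = 6.11% of Harbor Trust.
Chain via Bluewater Holdings Ltd (R3): 63% × 42% = 26.46% of Harbor Trust.
Chain via Ironwood Partners LP (R3): 65% × 34% = 22.1% of Harbor Trust.
Direct interest in Harbor Trust: 11%.
Aggregating (R2): 6.11% + 26.46% + 22.1% + 11% = 65.67%.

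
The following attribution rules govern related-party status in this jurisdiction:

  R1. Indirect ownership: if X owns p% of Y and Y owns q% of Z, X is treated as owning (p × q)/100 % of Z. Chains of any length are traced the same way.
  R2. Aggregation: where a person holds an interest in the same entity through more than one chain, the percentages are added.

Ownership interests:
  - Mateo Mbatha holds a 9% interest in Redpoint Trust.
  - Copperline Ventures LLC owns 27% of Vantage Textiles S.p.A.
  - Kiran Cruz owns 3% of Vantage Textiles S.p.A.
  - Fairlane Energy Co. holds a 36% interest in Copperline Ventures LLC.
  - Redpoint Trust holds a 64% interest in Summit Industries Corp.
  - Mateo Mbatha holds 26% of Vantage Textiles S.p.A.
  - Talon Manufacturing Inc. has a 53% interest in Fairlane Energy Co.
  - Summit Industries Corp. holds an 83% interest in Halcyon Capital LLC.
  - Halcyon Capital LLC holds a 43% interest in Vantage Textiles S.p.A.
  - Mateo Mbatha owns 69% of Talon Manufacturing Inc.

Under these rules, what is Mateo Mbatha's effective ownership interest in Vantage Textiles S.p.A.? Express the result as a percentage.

Chain via Redpoint Trust → Summit Industries Corp. → Halcyon Capital LLC (R1): 9% × 64% × 83% × 43% = 2.055744% of Vantage Textiles S.p.A.
Chain via Talon Manufacturing Inc. → Fairlane Energy Co. → Copperline Ventures LLC (R1): 69% × 53% × 36% × 27% = 3.554604% of Vantage Textiles S.p.A.
Direct interest in Vantage Textiles S.p.A: 26%.
Aggregating (R2): 2.055744% + 3.554604% + 26% = 31.610348%.

31.610348%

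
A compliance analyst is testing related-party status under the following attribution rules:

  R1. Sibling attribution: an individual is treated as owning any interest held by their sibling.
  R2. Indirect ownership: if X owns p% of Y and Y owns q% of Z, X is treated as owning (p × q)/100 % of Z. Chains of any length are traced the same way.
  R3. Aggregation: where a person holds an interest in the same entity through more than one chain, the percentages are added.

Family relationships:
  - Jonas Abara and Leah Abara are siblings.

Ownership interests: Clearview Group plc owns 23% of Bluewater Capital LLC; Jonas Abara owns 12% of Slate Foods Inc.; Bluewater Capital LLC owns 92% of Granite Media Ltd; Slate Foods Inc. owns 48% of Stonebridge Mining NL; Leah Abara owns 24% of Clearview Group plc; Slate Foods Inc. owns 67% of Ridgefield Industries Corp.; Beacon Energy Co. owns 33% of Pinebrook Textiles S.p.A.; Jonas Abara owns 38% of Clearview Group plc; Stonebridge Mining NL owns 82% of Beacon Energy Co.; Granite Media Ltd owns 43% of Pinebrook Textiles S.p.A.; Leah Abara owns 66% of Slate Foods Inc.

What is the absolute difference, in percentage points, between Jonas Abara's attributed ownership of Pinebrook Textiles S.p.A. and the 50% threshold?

34.22748

By sibling attribution (R1), Jonas Abara is treated as also owning Leah Abara's interest in Clearview Group plc, giving 38% + 24% = 62%.
By sibling attribution (R1), Jonas Abara is treated as also owning Leah Abara's interest in Slate Foods Inc, giving 12% + 66% = 78%.
Chain via Clearview Group plc → Bluewater Capital LLC → Granite Media Ltd (R2): 62% × 23% × 92% × 43% = 5.641256% of Pinebrook Textiles S.p.A.
Chain via Slate Foods Inc. → Stonebridge Mining NL → Beacon Energy Co. (R2): 78% × 48% × 82% × 33% = 10.131264% of Pinebrook Textiles S.p.A.
Aggregating (R3): 5.641256% + 10.131264% = 15.77252%.
15.77252% falls short of the 50% threshold by 34.22748 percentage points.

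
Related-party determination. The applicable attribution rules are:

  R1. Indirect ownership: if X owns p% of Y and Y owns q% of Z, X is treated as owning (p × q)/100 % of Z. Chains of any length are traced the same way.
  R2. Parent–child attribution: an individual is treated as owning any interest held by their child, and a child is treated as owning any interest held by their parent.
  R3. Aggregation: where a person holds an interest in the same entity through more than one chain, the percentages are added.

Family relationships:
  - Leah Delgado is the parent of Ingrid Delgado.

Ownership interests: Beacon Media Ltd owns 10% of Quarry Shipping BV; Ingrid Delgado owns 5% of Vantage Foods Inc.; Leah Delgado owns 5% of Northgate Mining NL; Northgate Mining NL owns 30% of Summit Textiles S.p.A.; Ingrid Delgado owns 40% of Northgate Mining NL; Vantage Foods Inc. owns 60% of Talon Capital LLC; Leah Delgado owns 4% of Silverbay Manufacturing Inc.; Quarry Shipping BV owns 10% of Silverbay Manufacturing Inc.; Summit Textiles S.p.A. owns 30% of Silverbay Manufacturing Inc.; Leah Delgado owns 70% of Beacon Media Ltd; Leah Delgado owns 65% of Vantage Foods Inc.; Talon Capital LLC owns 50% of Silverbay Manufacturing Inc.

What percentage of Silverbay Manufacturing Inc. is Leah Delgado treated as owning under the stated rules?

29.75%

By parent–child attribution (R2), Leah Delgado is treated as also owning Ingrid Delgado's interest in Vantage Foods Inc, giving 65% + 5% = 70%.
By parent–child attribution (R2), Leah Delgado is treated as also owning Ingrid Delgado's interest in Northgate Mining NL, giving 5% + 40% = 45%.
Chain via Vantage Foods Inc. → Talon Capital LLC (R1): 70% × 60% × 50% = 21% of Silverbay Manufacturing Inc.
Chain via Northgate Mining NL → Summit Textiles S.p.A. (R1): 45% × 30% × 30% = 4.05% of Silverbay Manufacturing Inc.
Chain via Beacon Media Ltd → Quarry Shipping BV (R1): 70% × 10% × 10% = 0.7% of Silverbay Manufacturing Inc.
Direct interest in Silverbay Manufacturing Inc: 4%.
Aggregating (R3): 21% + 4.05% + 0.7% + 4% = 29.75%.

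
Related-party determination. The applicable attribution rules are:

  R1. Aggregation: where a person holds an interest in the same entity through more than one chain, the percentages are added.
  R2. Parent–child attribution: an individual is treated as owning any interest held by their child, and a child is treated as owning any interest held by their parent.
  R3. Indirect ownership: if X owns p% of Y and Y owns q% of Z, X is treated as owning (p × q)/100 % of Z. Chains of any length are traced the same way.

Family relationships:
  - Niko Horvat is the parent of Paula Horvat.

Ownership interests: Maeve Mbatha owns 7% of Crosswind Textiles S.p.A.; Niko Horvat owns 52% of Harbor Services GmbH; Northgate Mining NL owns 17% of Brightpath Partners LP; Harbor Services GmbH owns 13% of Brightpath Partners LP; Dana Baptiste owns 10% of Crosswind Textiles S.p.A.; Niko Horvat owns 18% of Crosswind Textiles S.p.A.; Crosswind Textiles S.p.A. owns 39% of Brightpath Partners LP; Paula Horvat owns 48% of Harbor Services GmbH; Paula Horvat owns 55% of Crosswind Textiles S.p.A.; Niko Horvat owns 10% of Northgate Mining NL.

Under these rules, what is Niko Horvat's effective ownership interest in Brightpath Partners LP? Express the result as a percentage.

43.17%

By parent–child attribution (R2), Niko Horvat is treated as also owning Paula Horvat's interest in Crosswind Textiles S.p.A, giving 18% + 55% = 73%.
By parent–child attribution (R2), Niko Horvat is treated as also owning Paula Horvat's interest in Harbor Services GmbH, giving 52% + 48% = 100%.
Chain via Northgate Mining NL (R3): 10% × 17% = 1.7% of Brightpath Partners LP.
Chain via Crosswind Textiles S.p.A. (R3): 73% × 39% = 28.47% of Brightpath Partners LP.
Chain via Harbor Services GmbH (R3): 100% × 13% = 13% of Brightpath Partners LP.
Aggregating (R1): 1.7% + 28.47% + 13% = 43.17%.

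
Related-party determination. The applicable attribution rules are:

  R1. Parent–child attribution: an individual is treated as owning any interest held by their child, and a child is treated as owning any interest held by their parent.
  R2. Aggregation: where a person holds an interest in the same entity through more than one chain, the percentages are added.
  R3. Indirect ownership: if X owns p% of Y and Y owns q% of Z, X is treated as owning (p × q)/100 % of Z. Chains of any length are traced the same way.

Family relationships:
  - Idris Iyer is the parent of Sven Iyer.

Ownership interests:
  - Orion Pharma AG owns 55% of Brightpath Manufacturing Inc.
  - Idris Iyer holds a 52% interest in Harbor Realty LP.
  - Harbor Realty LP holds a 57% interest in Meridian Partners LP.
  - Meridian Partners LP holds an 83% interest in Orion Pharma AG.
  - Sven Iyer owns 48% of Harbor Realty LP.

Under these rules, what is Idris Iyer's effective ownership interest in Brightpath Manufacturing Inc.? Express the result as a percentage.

By parent–child attribution (R1), Idris Iyer is treated as also owning Sven Iyer's interest in Harbor Realty LP, giving 52% + 48% = 100%.
Chain via Harbor Realty LP → Meridian Partners LP → Orion Pharma AG (R3): 100% × 57% × 83% × 55% = 26.0205% of Brightpath Manufacturing Inc.

26.0205%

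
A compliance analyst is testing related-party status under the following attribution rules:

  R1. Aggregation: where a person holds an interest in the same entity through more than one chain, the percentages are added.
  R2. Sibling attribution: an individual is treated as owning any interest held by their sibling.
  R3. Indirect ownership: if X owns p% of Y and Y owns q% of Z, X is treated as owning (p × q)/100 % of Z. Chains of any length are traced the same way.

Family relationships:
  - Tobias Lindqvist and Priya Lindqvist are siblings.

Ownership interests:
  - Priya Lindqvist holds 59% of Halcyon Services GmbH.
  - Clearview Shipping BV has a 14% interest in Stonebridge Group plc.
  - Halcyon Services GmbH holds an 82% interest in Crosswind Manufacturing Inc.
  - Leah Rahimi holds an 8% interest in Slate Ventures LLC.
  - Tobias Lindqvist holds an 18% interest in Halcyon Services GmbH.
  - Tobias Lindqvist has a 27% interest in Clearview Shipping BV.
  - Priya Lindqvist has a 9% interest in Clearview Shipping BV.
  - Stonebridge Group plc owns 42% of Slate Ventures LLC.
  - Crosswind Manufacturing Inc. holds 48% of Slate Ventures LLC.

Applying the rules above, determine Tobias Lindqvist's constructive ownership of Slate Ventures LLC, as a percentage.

By sibling attribution (R2), Tobias Lindqvist is treated as also owning Priya Lindqvist's interest in Halcyon Services GmbH, giving 18% + 59% = 77%.
By sibling attribution (R2), Tobias Lindqvist is treated as also owning Priya Lindqvist's interest in Clearview Shipping BV, giving 27% + 9% = 36%.
Chain via Halcyon Services GmbH → Crosswind Manufacturing Inc. (R3): 77% × 82% × 48% = 30.3072% of Slate Ventures LLC.
Chain via Clearview Shipping BV → Stonebridge Group plc (R3): 36% × 14% × 42% = 2.1168% of Slate Ventures LLC.
Aggregating (R1): 30.3072% + 2.1168% = 32.424%.

32.424%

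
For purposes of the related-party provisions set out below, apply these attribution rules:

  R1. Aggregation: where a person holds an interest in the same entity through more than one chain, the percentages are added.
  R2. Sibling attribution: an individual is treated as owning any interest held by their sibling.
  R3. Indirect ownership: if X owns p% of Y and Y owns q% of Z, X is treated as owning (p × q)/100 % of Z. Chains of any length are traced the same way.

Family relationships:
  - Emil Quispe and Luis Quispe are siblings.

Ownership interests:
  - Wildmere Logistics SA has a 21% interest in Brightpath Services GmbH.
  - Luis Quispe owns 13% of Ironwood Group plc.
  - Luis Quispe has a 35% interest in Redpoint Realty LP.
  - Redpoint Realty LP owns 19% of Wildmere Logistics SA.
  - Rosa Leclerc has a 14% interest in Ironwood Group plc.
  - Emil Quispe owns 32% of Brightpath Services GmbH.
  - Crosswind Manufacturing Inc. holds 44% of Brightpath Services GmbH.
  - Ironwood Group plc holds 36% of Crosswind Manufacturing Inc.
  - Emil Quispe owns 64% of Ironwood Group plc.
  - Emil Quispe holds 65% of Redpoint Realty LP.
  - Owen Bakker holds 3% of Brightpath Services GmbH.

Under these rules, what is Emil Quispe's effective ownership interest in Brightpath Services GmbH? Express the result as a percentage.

By sibling attribution (R2), Emil Quispe is treated as also owning Luis Quispe's interest in Ironwood Group plc, giving 64% + 13% = 77%.
By sibling attribution (R2), Emil Quispe is treated as also owning Luis Quispe's interest in Redpoint Realty LP, giving 65% + 35% = 100%.
Chain via Ironwood Group plc → Crosswind Manufacturing Inc. (R3): 77% × 36% × 44% = 12.1968% of Brightpath Services GmbH.
Chain via Redpoint Realty LP → Wildmere Logistics SA (R3): 100% × 19% × 21% = 3.99% of Brightpath Services GmbH.
Direct interest in Brightpath Services GmbH: 32%.
Aggregating (R1): 12.1968% + 3.99% + 32% = 48.1868%.

48.1868%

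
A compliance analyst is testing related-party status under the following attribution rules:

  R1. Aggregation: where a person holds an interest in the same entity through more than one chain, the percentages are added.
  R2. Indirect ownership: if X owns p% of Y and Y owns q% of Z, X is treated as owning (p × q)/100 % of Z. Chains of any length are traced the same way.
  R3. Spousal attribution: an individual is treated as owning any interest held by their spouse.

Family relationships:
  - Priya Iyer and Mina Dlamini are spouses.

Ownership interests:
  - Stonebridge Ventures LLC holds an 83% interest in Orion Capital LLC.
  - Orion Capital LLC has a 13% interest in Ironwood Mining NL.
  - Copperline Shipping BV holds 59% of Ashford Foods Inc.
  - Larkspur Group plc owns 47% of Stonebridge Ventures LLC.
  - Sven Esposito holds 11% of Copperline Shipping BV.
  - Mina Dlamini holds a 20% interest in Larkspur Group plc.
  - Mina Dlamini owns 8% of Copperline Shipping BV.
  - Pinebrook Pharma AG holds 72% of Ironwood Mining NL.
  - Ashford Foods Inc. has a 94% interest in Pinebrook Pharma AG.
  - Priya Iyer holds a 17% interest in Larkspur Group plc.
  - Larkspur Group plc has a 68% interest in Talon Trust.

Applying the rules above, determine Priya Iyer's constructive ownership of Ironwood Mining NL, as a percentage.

5.070877%

By spousal attribution (R3), Priya Iyer is treated as also owning Mina Dlamini's interest in Larkspur Group plc, giving 17% + 20% = 37%.
By spousal attribution (R3), Priya Iyer is treated as owning Mina Dlamini's 8% interest in Copperline Shipping BV.
Chain via Larkspur Group plc → Stonebridge Ventures LLC → Orion Capital LLC (R2): 37% × 47% × 83% × 13% = 1.876381% of Ironwood Mining NL.
Chain via Copperline Shipping BV → Ashford Foods Inc. → Pinebrook Pharma AG (R2): 8% × 59% × 94% × 72% = 3.194496% of Ironwood Mining NL.
Aggregating (R1): 1.876381% + 3.194496% = 5.070877%.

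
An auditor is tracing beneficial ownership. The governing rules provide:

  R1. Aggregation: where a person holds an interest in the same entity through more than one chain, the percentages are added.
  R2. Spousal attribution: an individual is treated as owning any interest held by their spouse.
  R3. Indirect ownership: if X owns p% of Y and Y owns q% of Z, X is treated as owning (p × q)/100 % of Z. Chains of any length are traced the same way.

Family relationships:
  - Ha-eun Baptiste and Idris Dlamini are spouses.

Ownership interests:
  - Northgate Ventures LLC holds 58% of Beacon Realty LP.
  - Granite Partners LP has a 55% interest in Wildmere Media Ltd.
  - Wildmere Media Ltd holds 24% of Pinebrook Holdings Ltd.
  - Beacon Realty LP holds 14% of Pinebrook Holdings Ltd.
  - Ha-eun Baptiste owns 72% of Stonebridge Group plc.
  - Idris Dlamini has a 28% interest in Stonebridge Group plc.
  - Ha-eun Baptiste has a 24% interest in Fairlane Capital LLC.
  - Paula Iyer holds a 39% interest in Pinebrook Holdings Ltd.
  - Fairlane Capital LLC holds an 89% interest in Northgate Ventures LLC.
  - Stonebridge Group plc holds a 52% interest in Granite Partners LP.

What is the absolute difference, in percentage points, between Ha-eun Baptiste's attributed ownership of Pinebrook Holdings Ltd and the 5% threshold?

3.598432

By spousal attribution (R2), Ha-eun Baptiste is treated as also owning Idris Dlamini's interest in Stonebridge Group plc, giving 72% + 28% = 100%.
Chain via Stonebridge Group plc → Granite Partners LP → Wildmere Media Ltd (R3): 100% × 52% × 55% × 24% = 6.864% of Pinebrook Holdings Ltd.
Chain via Fairlane Capital LLC → Northgate Ventures LLC → Beacon Realty LP (R3): 24% × 89% × 58% × 14% = 1.734432% of Pinebrook Holdings Ltd.
Aggregating (R1): 6.864% + 1.734432% = 8.598432%.
8.598432% exceeds the 5% threshold by 3.598432 percentage points.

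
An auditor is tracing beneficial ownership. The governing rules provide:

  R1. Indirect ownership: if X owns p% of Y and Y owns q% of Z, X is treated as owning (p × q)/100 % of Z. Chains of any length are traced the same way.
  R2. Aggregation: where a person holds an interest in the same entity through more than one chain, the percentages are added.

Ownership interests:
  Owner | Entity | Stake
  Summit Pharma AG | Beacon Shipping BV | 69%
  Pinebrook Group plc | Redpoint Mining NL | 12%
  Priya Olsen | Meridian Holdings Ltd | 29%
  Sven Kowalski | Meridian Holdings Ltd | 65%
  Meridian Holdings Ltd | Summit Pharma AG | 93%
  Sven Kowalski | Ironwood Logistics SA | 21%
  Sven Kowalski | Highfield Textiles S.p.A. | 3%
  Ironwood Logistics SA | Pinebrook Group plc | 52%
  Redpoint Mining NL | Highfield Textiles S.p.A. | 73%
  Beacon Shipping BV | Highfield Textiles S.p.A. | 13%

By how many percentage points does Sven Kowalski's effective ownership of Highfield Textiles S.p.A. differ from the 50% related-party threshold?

Chain via Meridian Holdings Ltd → Summit Pharma AG → Beacon Shipping BV (R1): 65% × 93% × 69% × 13% = 5.422365% of Highfield Textiles S.p.A.
Chain via Ironwood Logistics SA → Pinebrook Group plc → Redpoint Mining NL (R1): 21% × 52% × 12% × 73% = 0.956592% of Highfield Textiles S.p.A.
Direct interest in Highfield Textiles S.p.A: 3%.
Aggregating (R2): 5.422365% + 0.956592% + 3% = 9.378957%.
9.378957% falls short of the 50% threshold by 40.621043 percentage points.

40.621043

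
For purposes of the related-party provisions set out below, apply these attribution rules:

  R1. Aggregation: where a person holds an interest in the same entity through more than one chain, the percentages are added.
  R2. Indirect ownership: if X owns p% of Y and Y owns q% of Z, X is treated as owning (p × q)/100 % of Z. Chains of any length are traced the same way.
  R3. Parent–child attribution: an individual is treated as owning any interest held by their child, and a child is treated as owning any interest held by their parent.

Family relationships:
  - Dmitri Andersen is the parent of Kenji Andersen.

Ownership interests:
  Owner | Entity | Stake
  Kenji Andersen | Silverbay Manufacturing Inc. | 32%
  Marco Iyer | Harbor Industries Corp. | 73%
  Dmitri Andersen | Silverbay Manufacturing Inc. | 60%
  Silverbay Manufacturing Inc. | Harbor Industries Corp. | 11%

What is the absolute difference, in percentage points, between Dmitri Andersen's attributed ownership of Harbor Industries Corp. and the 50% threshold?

By parent–child attribution (R3), Dmitri Andersen is treated as also owning Kenji Andersen's interest in Silverbay Manufacturing Inc, giving 60% + 32% = 92%.
Chain via Silverbay Manufacturing Inc. (R2): 92% × 11% = 10.12% of Harbor Industries Corp.
10.12% falls short of the 50% threshold by 39.88 percentage points.

39.88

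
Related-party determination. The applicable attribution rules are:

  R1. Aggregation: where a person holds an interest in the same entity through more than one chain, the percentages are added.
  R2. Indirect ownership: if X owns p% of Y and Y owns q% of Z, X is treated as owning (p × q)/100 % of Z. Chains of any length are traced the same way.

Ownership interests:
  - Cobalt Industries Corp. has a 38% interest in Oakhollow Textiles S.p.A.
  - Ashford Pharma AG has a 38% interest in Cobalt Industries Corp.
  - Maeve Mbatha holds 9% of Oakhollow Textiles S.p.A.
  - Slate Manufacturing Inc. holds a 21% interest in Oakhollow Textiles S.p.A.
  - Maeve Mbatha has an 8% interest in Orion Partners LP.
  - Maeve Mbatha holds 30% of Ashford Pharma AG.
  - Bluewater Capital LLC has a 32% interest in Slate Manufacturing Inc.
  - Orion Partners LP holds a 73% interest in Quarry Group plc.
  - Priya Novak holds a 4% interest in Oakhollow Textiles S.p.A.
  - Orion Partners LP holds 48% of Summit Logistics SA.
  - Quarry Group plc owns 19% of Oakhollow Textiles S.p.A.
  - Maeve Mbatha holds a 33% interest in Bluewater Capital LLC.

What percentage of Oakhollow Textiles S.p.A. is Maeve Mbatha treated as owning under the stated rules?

Chain via Orion Partners LP → Quarry Group plc (R2): 8% × 73% × 19% = 1.1096% of Oakhollow Textiles S.p.A.
Chain via Ashford Pharma AG → Cobalt Industries Corp. (R2): 30% × 38% × 38% = 4.332% of Oakhollow Textiles S.p.A.
Chain via Bluewater Capital LLC → Slate Manufacturing Inc. (R2): 33% × 32% × 21% = 2.2176% of Oakhollow Textiles S.p.A.
Direct interest in Oakhollow Textiles S.p.A: 9%.
Aggregating (R1): 1.1096% + 4.332% + 2.2176% + 9% = 16.6592%.

16.6592%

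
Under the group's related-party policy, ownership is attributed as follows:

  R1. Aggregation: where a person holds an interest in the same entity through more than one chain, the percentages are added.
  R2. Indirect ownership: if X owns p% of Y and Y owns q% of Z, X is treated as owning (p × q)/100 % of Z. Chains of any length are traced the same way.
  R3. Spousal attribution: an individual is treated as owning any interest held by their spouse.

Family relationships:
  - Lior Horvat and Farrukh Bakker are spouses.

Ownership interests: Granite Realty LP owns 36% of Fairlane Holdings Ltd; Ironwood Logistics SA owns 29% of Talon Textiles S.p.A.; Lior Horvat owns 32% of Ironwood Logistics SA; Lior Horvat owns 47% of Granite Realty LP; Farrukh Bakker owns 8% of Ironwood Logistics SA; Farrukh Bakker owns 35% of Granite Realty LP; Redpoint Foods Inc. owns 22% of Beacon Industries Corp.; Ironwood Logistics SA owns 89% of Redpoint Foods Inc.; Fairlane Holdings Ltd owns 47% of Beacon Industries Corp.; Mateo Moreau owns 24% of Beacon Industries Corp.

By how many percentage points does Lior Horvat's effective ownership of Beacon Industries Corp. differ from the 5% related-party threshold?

By spousal attribution (R3), Lior Horvat is treated as also owning Farrukh Bakker's interest in Granite Realty LP, giving 47% + 35% = 82%.
By spousal attribution (R3), Lior Horvat is treated as also owning Farrukh Bakker's interest in Ironwood Logistics SA, giving 32% + 8% = 40%.
Chain via Granite Realty LP → Fairlane Holdings Ltd (R2): 82% × 36% × 47% = 13.8744% of Beacon Industries Corp.
Chain via Ironwood Logistics SA → Redpoint Foods Inc. (R2): 40% × 89% × 22% = 7.832% of Beacon Industries Corp.
Aggregating (R1): 13.8744% + 7.832% = 21.7064%.
21.7064% exceeds the 5% threshold by 16.7064 percentage points.

16.7064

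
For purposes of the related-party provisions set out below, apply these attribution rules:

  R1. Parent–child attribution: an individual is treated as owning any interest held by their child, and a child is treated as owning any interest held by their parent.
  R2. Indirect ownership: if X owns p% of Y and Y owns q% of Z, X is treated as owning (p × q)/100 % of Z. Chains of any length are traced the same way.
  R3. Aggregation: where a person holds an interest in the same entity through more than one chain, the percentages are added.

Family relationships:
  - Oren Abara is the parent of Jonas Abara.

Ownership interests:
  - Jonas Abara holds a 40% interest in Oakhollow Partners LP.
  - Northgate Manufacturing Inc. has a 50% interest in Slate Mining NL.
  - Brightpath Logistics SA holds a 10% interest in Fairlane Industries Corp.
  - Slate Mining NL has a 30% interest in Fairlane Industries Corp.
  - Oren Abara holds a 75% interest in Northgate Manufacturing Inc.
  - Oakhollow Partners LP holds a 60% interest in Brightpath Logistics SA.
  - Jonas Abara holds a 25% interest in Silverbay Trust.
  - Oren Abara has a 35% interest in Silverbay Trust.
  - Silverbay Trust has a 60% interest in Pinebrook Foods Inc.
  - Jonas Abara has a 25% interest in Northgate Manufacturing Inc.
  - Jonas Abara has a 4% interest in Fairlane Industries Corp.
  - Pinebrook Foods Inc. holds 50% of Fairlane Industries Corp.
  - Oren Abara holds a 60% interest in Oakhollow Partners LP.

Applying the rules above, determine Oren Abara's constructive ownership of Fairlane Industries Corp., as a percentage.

43%

By parent–child attribution (R1), Oren Abara is treated as also owning Jonas Abara's interest in Oakhollow Partners LP, giving 60% + 40% = 100%.
By parent–child attribution (R1), Oren Abara is treated as also owning Jonas Abara's interest in Northgate Manufacturing Inc, giving 75% + 25% = 100%.
By parent–child attribution (R1), Oren Abara is treated as also owning Jonas Abara's interest in Silverbay Trust, giving 35% + 25% = 60%.
By parent–child attribution (R1), Oren Abara is treated as owning Jonas Abara's 4% interest in Fairlane Industries Corp.
Chain via Oakhollow Partners LP → Brightpath Logistics SA (R2): 100% × 60% × 10% = 6% of Fairlane Industries Corp.
Chain via Northgate Manufacturing Inc. → Slate Mining NL (R2): 100% × 50% × 30% = 15% of Fairlane Industries Corp.
Chain via Silverbay Trust → Pinebrook Foods Inc. (R2): 60% × 60% × 50% = 18% of Fairlane Industries Corp.
Direct interest in Fairlane Industries Corp: 4%.
Aggregating (R3): 6% + 15% + 18% + 4% = 43%.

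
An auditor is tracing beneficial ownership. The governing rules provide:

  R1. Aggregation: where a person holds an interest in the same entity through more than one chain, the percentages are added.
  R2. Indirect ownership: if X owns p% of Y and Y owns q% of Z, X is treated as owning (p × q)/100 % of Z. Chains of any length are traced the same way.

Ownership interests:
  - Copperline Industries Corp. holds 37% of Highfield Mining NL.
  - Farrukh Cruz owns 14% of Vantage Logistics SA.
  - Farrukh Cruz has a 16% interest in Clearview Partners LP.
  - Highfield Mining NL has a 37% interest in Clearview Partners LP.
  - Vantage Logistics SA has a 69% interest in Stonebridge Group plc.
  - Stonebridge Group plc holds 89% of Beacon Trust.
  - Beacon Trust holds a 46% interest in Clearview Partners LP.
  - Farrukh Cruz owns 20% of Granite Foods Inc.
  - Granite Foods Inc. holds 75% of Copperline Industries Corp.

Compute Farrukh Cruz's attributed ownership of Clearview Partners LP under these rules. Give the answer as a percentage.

Chain via Granite Foods Inc. → Copperline Industries Corp. → Highfield Mining NL (R2): 20% × 75% × 37% × 37% = 2.0535% of Clearview Partners LP.
Chain via Vantage Logistics SA → Stonebridge Group plc → Beacon Trust (R2): 14% × 69% × 89% × 46% = 3.954804% of Clearview Partners LP.
Direct interest in Clearview Partners LP: 16%.
Aggregating (R1): 2.0535% + 3.954804% + 16% = 22.008304%.

22.008304%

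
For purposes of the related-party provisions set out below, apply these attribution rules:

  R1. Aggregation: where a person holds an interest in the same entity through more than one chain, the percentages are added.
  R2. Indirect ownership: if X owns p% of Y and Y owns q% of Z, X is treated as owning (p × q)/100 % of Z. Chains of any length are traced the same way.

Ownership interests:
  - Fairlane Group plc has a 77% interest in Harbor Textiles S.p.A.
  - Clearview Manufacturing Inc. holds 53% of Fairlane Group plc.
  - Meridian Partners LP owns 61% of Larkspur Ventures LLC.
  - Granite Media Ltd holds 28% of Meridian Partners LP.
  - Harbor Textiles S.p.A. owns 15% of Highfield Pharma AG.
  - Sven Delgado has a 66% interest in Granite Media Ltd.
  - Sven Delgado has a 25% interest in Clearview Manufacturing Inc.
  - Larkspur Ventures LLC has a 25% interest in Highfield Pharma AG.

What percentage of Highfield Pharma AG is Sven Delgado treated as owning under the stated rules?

Chain via Granite Media Ltd → Meridian Partners LP → Larkspur Ventures LLC (R2): 66% × 28% × 61% × 25% = 2.8182% of Highfield Pharma AG.
Chain via Clearview Manufacturing Inc. → Fairlane Group plc → Harbor Textiles S.p.A. (R2): 25% × 53% × 77% × 15% = 1.530375% of Highfield Pharma AG.
Aggregating (R1): 2.8182% + 1.530375% = 4.348575%.

4.348575%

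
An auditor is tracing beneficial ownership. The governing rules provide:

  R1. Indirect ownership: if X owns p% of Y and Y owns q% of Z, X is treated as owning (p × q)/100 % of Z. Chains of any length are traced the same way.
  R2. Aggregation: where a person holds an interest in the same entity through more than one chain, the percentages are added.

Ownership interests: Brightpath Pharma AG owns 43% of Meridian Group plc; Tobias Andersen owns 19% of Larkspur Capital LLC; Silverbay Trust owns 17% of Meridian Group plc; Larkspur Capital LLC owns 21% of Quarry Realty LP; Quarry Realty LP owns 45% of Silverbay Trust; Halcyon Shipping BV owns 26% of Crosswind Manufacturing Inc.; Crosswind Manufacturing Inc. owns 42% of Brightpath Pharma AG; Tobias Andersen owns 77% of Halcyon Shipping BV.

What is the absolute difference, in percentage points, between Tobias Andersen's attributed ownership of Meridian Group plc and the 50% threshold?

Chain via Halcyon Shipping BV → Crosswind Manufacturing Inc. → Brightpath Pharma AG (R1): 77% × 26% × 42% × 43% = 3.615612% of Meridian Group plc.
Chain via Larkspur Capital LLC → Quarry Realty LP → Silverbay Trust (R1): 19% × 21% × 45% × 17% = 0.305235% of Meridian Group plc.
Aggregating (R2): 3.615612% + 0.305235% = 3.920847%.
3.920847% falls short of the 50% threshold by 46.079153 percentage points.

46.079153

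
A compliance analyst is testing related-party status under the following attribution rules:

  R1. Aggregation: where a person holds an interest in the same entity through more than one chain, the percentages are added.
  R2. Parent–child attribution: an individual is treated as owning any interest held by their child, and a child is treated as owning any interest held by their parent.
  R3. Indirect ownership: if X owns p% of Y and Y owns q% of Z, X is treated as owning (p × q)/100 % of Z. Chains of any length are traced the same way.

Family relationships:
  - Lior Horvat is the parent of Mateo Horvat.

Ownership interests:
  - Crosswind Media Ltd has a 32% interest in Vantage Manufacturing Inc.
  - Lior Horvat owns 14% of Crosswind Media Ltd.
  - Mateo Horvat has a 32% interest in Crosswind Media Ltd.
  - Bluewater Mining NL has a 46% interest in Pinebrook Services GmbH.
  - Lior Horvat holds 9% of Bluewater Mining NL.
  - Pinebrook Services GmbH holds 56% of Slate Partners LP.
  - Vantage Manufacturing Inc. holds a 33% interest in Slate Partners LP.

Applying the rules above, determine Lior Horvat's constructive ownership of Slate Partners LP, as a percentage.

7.176%

By parent–child attribution (R2), Lior Horvat is treated as also owning Mateo Horvat's interest in Crosswind Media Ltd, giving 14% + 32% = 46%.
Chain via Crosswind Media Ltd → Vantage Manufacturing Inc. (R3): 46% × 32% × 33% = 4.8576% of Slate Partners LP.
Chain via Bluewater Mining NL → Pinebrook Services GmbH (R3): 9% × 46% × 56% = 2.3184% of Slate Partners LP.
Aggregating (R1): 4.8576% + 2.3184% = 7.176%.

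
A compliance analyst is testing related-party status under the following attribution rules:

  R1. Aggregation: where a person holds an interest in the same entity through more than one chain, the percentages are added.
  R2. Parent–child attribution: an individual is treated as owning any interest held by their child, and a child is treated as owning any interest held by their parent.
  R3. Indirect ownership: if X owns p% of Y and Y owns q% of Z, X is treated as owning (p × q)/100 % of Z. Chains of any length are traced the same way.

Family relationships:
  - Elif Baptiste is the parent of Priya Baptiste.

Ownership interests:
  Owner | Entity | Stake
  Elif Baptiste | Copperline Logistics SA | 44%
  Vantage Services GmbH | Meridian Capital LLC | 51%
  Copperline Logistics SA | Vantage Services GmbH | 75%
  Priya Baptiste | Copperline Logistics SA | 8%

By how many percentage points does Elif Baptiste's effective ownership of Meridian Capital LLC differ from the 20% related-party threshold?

0.11

By parent–child attribution (R2), Elif Baptiste is treated as also owning Priya Baptiste's interest in Copperline Logistics SA, giving 44% + 8% = 52%.
Chain via Copperline Logistics SA → Vantage Services GmbH (R3): 52% × 75% × 51% = 19.89% of Meridian Capital LLC.
19.89% falls short of the 20% threshold by 0.11 percentage points.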